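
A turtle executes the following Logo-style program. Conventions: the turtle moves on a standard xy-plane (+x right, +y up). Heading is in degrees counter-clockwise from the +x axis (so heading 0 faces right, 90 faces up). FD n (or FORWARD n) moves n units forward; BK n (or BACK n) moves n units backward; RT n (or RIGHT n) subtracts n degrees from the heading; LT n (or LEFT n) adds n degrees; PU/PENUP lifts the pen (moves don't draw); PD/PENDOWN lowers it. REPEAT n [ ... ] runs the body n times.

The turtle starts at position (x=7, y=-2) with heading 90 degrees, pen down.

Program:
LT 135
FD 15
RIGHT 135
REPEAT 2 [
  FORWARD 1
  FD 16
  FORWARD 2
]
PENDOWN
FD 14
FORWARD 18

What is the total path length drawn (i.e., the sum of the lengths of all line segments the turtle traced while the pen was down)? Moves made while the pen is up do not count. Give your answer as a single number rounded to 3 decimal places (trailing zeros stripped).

Executing turtle program step by step:
Start: pos=(7,-2), heading=90, pen down
LT 135: heading 90 -> 225
FD 15: (7,-2) -> (-3.607,-12.607) [heading=225, draw]
RT 135: heading 225 -> 90
REPEAT 2 [
  -- iteration 1/2 --
  FD 1: (-3.607,-12.607) -> (-3.607,-11.607) [heading=90, draw]
  FD 16: (-3.607,-11.607) -> (-3.607,4.393) [heading=90, draw]
  FD 2: (-3.607,4.393) -> (-3.607,6.393) [heading=90, draw]
  -- iteration 2/2 --
  FD 1: (-3.607,6.393) -> (-3.607,7.393) [heading=90, draw]
  FD 16: (-3.607,7.393) -> (-3.607,23.393) [heading=90, draw]
  FD 2: (-3.607,23.393) -> (-3.607,25.393) [heading=90, draw]
]
PD: pen down
FD 14: (-3.607,25.393) -> (-3.607,39.393) [heading=90, draw]
FD 18: (-3.607,39.393) -> (-3.607,57.393) [heading=90, draw]
Final: pos=(-3.607,57.393), heading=90, 9 segment(s) drawn

Segment lengths:
  seg 1: (7,-2) -> (-3.607,-12.607), length = 15
  seg 2: (-3.607,-12.607) -> (-3.607,-11.607), length = 1
  seg 3: (-3.607,-11.607) -> (-3.607,4.393), length = 16
  seg 4: (-3.607,4.393) -> (-3.607,6.393), length = 2
  seg 5: (-3.607,6.393) -> (-3.607,7.393), length = 1
  seg 6: (-3.607,7.393) -> (-3.607,23.393), length = 16
  seg 7: (-3.607,23.393) -> (-3.607,25.393), length = 2
  seg 8: (-3.607,25.393) -> (-3.607,39.393), length = 14
  seg 9: (-3.607,39.393) -> (-3.607,57.393), length = 18
Total = 85

Answer: 85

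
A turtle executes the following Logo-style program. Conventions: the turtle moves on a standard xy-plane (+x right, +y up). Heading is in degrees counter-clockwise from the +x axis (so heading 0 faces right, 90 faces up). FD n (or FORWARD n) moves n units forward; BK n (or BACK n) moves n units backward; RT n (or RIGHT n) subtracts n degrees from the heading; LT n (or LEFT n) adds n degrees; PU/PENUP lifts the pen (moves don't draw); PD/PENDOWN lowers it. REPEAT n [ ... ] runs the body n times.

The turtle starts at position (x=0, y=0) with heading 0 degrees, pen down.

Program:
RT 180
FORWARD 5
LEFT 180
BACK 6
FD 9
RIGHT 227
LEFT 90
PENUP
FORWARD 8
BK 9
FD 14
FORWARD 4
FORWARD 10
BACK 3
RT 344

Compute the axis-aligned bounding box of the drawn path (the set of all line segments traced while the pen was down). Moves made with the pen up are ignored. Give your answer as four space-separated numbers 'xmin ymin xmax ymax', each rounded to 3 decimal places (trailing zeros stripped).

Executing turtle program step by step:
Start: pos=(0,0), heading=0, pen down
RT 180: heading 0 -> 180
FD 5: (0,0) -> (-5,0) [heading=180, draw]
LT 180: heading 180 -> 0
BK 6: (-5,0) -> (-11,0) [heading=0, draw]
FD 9: (-11,0) -> (-2,0) [heading=0, draw]
RT 227: heading 0 -> 133
LT 90: heading 133 -> 223
PU: pen up
FD 8: (-2,0) -> (-7.851,-5.456) [heading=223, move]
BK 9: (-7.851,-5.456) -> (-1.269,0.682) [heading=223, move]
FD 14: (-1.269,0.682) -> (-11.508,-8.866) [heading=223, move]
FD 4: (-11.508,-8.866) -> (-14.433,-11.594) [heading=223, move]
FD 10: (-14.433,-11.594) -> (-21.747,-18.414) [heading=223, move]
BK 3: (-21.747,-18.414) -> (-19.552,-16.368) [heading=223, move]
RT 344: heading 223 -> 239
Final: pos=(-19.552,-16.368), heading=239, 3 segment(s) drawn

Segment endpoints: x in {-11, -5, -2, 0}, y in {0, 0}
xmin=-11, ymin=0, xmax=0, ymax=0

Answer: -11 0 0 0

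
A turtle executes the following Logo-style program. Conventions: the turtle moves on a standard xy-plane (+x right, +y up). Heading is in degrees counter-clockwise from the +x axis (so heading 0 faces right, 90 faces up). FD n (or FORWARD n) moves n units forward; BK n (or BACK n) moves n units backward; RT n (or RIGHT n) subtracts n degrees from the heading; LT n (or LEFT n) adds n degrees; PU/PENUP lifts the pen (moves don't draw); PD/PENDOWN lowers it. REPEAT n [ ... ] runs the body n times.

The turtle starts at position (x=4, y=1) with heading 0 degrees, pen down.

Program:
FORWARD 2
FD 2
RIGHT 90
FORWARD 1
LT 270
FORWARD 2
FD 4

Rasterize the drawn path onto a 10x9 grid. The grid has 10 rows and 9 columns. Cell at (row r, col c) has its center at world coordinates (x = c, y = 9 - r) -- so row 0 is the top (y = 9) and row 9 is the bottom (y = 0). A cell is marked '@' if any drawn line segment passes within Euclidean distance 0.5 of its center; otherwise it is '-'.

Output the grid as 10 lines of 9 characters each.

Segment 0: (4,1) -> (6,1)
Segment 1: (6,1) -> (8,1)
Segment 2: (8,1) -> (8,0)
Segment 3: (8,0) -> (6,0)
Segment 4: (6,0) -> (2,0)

Answer: ---------
---------
---------
---------
---------
---------
---------
---------
----@@@@@
--@@@@@@@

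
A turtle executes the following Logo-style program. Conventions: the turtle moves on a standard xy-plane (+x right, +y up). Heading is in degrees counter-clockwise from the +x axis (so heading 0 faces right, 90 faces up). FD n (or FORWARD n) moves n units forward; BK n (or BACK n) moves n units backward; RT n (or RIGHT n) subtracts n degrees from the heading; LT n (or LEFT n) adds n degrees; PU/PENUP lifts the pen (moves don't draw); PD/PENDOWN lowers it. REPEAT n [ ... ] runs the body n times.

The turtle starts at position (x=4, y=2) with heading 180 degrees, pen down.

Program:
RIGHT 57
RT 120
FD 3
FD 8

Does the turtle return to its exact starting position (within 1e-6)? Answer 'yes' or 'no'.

Executing turtle program step by step:
Start: pos=(4,2), heading=180, pen down
RT 57: heading 180 -> 123
RT 120: heading 123 -> 3
FD 3: (4,2) -> (6.996,2.157) [heading=3, draw]
FD 8: (6.996,2.157) -> (14.985,2.576) [heading=3, draw]
Final: pos=(14.985,2.576), heading=3, 2 segment(s) drawn

Start position: (4, 2)
Final position: (14.985, 2.576)
Distance = 11; >= 1e-6 -> NOT closed

Answer: no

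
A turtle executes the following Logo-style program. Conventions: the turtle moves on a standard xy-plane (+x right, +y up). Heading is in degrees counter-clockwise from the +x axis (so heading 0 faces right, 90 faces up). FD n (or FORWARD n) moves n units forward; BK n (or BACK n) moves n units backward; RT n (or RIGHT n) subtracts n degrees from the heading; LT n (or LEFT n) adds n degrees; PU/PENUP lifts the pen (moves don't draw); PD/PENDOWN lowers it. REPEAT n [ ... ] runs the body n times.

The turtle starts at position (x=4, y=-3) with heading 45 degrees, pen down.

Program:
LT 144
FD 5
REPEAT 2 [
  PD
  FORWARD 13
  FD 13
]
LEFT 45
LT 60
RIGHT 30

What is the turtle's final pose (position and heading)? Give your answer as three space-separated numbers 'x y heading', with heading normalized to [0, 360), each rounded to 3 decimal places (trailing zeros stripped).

Executing turtle program step by step:
Start: pos=(4,-3), heading=45, pen down
LT 144: heading 45 -> 189
FD 5: (4,-3) -> (-0.938,-3.782) [heading=189, draw]
REPEAT 2 [
  -- iteration 1/2 --
  PD: pen down
  FD 13: (-0.938,-3.782) -> (-13.778,-5.816) [heading=189, draw]
  FD 13: (-13.778,-5.816) -> (-26.618,-7.849) [heading=189, draw]
  -- iteration 2/2 --
  PD: pen down
  FD 13: (-26.618,-7.849) -> (-39.458,-9.883) [heading=189, draw]
  FD 13: (-39.458,-9.883) -> (-52.298,-11.917) [heading=189, draw]
]
LT 45: heading 189 -> 234
LT 60: heading 234 -> 294
RT 30: heading 294 -> 264
Final: pos=(-52.298,-11.917), heading=264, 5 segment(s) drawn

Answer: -52.298 -11.917 264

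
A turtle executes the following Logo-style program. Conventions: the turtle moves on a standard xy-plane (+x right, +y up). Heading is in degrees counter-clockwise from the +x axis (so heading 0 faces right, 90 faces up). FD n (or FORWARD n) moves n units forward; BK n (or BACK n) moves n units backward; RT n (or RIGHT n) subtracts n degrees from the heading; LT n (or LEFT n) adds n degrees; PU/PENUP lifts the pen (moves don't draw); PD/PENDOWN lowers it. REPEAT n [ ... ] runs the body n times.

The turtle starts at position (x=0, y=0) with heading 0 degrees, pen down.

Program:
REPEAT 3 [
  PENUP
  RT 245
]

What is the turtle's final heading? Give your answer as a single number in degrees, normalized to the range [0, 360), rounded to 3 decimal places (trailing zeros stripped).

Answer: 345

Derivation:
Executing turtle program step by step:
Start: pos=(0,0), heading=0, pen down
REPEAT 3 [
  -- iteration 1/3 --
  PU: pen up
  RT 245: heading 0 -> 115
  -- iteration 2/3 --
  PU: pen up
  RT 245: heading 115 -> 230
  -- iteration 3/3 --
  PU: pen up
  RT 245: heading 230 -> 345
]
Final: pos=(0,0), heading=345, 0 segment(s) drawn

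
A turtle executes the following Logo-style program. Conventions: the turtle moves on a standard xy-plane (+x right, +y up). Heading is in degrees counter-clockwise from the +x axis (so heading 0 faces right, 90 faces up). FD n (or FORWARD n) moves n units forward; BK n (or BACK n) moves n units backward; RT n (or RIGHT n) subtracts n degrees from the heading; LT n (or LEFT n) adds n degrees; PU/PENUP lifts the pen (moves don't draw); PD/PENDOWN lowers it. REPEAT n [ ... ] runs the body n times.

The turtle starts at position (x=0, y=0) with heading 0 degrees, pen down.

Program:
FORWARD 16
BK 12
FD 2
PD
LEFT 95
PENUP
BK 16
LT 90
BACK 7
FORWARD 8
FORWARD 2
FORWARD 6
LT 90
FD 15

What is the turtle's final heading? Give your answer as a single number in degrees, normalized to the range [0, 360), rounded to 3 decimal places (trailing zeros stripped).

Answer: 275

Derivation:
Executing turtle program step by step:
Start: pos=(0,0), heading=0, pen down
FD 16: (0,0) -> (16,0) [heading=0, draw]
BK 12: (16,0) -> (4,0) [heading=0, draw]
FD 2: (4,0) -> (6,0) [heading=0, draw]
PD: pen down
LT 95: heading 0 -> 95
PU: pen up
BK 16: (6,0) -> (7.394,-15.939) [heading=95, move]
LT 90: heading 95 -> 185
BK 7: (7.394,-15.939) -> (14.368,-15.329) [heading=185, move]
FD 8: (14.368,-15.329) -> (6.398,-16.026) [heading=185, move]
FD 2: (6.398,-16.026) -> (4.406,-16.201) [heading=185, move]
FD 6: (4.406,-16.201) -> (-1.571,-16.724) [heading=185, move]
LT 90: heading 185 -> 275
FD 15: (-1.571,-16.724) -> (-0.264,-31.666) [heading=275, move]
Final: pos=(-0.264,-31.666), heading=275, 3 segment(s) drawn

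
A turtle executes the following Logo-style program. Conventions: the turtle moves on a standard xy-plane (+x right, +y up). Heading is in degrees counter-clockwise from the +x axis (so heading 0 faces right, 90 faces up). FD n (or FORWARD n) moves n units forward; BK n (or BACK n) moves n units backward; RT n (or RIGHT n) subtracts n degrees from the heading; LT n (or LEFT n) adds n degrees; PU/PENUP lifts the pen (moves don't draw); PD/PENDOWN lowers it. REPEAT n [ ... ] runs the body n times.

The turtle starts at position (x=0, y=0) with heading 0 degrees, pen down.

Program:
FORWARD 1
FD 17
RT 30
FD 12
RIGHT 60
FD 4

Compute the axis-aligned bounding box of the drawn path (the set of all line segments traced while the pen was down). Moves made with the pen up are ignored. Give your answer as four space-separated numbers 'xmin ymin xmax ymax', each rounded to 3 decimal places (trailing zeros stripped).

Answer: 0 -10 28.392 0

Derivation:
Executing turtle program step by step:
Start: pos=(0,0), heading=0, pen down
FD 1: (0,0) -> (1,0) [heading=0, draw]
FD 17: (1,0) -> (18,0) [heading=0, draw]
RT 30: heading 0 -> 330
FD 12: (18,0) -> (28.392,-6) [heading=330, draw]
RT 60: heading 330 -> 270
FD 4: (28.392,-6) -> (28.392,-10) [heading=270, draw]
Final: pos=(28.392,-10), heading=270, 4 segment(s) drawn

Segment endpoints: x in {0, 1, 18, 28.392}, y in {-10, -6, 0}
xmin=0, ymin=-10, xmax=28.392, ymax=0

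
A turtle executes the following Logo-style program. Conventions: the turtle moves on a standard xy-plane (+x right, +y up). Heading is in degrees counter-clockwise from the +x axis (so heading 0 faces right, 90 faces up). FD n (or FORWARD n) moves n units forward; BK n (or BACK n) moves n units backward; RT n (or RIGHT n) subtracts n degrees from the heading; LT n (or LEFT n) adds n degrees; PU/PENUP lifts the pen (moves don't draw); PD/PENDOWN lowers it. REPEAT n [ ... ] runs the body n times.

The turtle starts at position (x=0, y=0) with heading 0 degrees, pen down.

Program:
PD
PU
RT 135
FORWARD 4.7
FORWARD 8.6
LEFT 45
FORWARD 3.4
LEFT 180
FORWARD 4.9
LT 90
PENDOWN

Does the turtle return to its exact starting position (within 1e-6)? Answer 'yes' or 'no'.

Answer: no

Derivation:
Executing turtle program step by step:
Start: pos=(0,0), heading=0, pen down
PD: pen down
PU: pen up
RT 135: heading 0 -> 225
FD 4.7: (0,0) -> (-3.323,-3.323) [heading=225, move]
FD 8.6: (-3.323,-3.323) -> (-9.405,-9.405) [heading=225, move]
LT 45: heading 225 -> 270
FD 3.4: (-9.405,-9.405) -> (-9.405,-12.805) [heading=270, move]
LT 180: heading 270 -> 90
FD 4.9: (-9.405,-12.805) -> (-9.405,-7.905) [heading=90, move]
LT 90: heading 90 -> 180
PD: pen down
Final: pos=(-9.405,-7.905), heading=180, 0 segment(s) drawn

Start position: (0, 0)
Final position: (-9.405, -7.905)
Distance = 12.285; >= 1e-6 -> NOT closed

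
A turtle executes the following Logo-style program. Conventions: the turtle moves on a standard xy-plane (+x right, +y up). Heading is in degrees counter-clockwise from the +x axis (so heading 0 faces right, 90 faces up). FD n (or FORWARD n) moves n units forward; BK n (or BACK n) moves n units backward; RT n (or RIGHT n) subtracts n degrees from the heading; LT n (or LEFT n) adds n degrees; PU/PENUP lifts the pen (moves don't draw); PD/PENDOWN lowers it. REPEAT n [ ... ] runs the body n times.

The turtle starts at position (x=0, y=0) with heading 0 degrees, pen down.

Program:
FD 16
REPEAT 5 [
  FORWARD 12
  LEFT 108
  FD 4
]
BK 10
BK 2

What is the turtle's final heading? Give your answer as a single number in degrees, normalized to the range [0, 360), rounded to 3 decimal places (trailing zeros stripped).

Answer: 180

Derivation:
Executing turtle program step by step:
Start: pos=(0,0), heading=0, pen down
FD 16: (0,0) -> (16,0) [heading=0, draw]
REPEAT 5 [
  -- iteration 1/5 --
  FD 12: (16,0) -> (28,0) [heading=0, draw]
  LT 108: heading 0 -> 108
  FD 4: (28,0) -> (26.764,3.804) [heading=108, draw]
  -- iteration 2/5 --
  FD 12: (26.764,3.804) -> (23.056,15.217) [heading=108, draw]
  LT 108: heading 108 -> 216
  FD 4: (23.056,15.217) -> (19.82,12.866) [heading=216, draw]
  -- iteration 3/5 --
  FD 12: (19.82,12.866) -> (10.111,5.812) [heading=216, draw]
  LT 108: heading 216 -> 324
  FD 4: (10.111,5.812) -> (13.348,3.461) [heading=324, draw]
  -- iteration 4/5 --
  FD 12: (13.348,3.461) -> (23.056,-3.592) [heading=324, draw]
  LT 108: heading 324 -> 72
  FD 4: (23.056,-3.592) -> (24.292,0.212) [heading=72, draw]
  -- iteration 5/5 --
  FD 12: (24.292,0.212) -> (28,11.625) [heading=72, draw]
  LT 108: heading 72 -> 180
  FD 4: (28,11.625) -> (24,11.625) [heading=180, draw]
]
BK 10: (24,11.625) -> (34,11.625) [heading=180, draw]
BK 2: (34,11.625) -> (36,11.625) [heading=180, draw]
Final: pos=(36,11.625), heading=180, 13 segment(s) drawn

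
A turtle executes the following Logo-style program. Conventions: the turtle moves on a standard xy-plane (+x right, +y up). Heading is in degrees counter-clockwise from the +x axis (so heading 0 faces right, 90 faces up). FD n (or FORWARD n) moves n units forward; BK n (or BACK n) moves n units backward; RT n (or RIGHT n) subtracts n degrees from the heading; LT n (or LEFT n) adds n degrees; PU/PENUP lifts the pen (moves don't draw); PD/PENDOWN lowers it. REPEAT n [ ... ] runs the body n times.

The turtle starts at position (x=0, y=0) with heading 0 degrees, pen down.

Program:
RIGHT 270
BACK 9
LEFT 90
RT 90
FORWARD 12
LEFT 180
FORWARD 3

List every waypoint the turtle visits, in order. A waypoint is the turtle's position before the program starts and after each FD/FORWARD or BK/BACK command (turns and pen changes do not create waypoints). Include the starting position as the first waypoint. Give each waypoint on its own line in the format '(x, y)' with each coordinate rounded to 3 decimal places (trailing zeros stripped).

Executing turtle program step by step:
Start: pos=(0,0), heading=0, pen down
RT 270: heading 0 -> 90
BK 9: (0,0) -> (0,-9) [heading=90, draw]
LT 90: heading 90 -> 180
RT 90: heading 180 -> 90
FD 12: (0,-9) -> (0,3) [heading=90, draw]
LT 180: heading 90 -> 270
FD 3: (0,3) -> (0,0) [heading=270, draw]
Final: pos=(0,0), heading=270, 3 segment(s) drawn
Waypoints (4 total):
(0, 0)
(0, -9)
(0, 3)
(0, 0)

Answer: (0, 0)
(0, -9)
(0, 3)
(0, 0)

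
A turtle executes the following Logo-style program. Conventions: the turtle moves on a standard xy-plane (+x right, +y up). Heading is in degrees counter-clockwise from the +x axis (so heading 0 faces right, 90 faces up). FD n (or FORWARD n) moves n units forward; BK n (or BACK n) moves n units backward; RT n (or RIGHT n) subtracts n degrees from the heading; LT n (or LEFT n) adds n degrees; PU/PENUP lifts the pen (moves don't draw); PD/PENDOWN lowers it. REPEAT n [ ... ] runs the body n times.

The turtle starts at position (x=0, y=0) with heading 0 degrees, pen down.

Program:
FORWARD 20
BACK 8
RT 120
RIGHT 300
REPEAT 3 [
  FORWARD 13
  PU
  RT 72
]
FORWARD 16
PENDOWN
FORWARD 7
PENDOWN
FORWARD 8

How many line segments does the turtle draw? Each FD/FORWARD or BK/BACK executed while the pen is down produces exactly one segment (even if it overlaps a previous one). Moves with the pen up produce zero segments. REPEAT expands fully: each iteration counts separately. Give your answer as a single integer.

Executing turtle program step by step:
Start: pos=(0,0), heading=0, pen down
FD 20: (0,0) -> (20,0) [heading=0, draw]
BK 8: (20,0) -> (12,0) [heading=0, draw]
RT 120: heading 0 -> 240
RT 300: heading 240 -> 300
REPEAT 3 [
  -- iteration 1/3 --
  FD 13: (12,0) -> (18.5,-11.258) [heading=300, draw]
  PU: pen up
  RT 72: heading 300 -> 228
  -- iteration 2/3 --
  FD 13: (18.5,-11.258) -> (9.801,-20.919) [heading=228, move]
  PU: pen up
  RT 72: heading 228 -> 156
  -- iteration 3/3 --
  FD 13: (9.801,-20.919) -> (-2.075,-15.632) [heading=156, move]
  PU: pen up
  RT 72: heading 156 -> 84
]
FD 16: (-2.075,-15.632) -> (-0.402,0.281) [heading=84, move]
PD: pen down
FD 7: (-0.402,0.281) -> (0.329,7.242) [heading=84, draw]
PD: pen down
FD 8: (0.329,7.242) -> (1.166,15.199) [heading=84, draw]
Final: pos=(1.166,15.199), heading=84, 5 segment(s) drawn
Segments drawn: 5

Answer: 5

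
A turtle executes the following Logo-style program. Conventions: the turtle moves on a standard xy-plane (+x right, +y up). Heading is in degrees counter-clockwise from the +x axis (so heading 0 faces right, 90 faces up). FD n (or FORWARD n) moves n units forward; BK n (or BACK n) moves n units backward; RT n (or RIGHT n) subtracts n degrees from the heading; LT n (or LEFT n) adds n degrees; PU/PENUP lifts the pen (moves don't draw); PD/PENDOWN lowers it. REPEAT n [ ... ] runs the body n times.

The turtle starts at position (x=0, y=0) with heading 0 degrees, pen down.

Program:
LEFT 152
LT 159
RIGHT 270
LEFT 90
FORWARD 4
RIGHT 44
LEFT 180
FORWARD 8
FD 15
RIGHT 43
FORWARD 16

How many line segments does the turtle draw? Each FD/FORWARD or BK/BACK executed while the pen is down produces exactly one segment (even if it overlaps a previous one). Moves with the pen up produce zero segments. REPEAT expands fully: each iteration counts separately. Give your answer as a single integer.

Answer: 4

Derivation:
Executing turtle program step by step:
Start: pos=(0,0), heading=0, pen down
LT 152: heading 0 -> 152
LT 159: heading 152 -> 311
RT 270: heading 311 -> 41
LT 90: heading 41 -> 131
FD 4: (0,0) -> (-2.624,3.019) [heading=131, draw]
RT 44: heading 131 -> 87
LT 180: heading 87 -> 267
FD 8: (-2.624,3.019) -> (-3.043,-4.97) [heading=267, draw]
FD 15: (-3.043,-4.97) -> (-3.828,-19.95) [heading=267, draw]
RT 43: heading 267 -> 224
FD 16: (-3.828,-19.95) -> (-15.337,-31.064) [heading=224, draw]
Final: pos=(-15.337,-31.064), heading=224, 4 segment(s) drawn
Segments drawn: 4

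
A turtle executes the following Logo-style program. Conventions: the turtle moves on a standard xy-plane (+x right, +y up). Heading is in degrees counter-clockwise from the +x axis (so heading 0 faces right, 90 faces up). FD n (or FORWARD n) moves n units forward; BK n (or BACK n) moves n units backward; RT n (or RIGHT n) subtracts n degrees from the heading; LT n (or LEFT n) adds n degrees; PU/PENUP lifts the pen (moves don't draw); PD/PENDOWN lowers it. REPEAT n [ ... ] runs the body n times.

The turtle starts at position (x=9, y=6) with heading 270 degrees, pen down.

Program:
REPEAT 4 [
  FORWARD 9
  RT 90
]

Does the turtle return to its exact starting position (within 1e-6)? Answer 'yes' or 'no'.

Answer: yes

Derivation:
Executing turtle program step by step:
Start: pos=(9,6), heading=270, pen down
REPEAT 4 [
  -- iteration 1/4 --
  FD 9: (9,6) -> (9,-3) [heading=270, draw]
  RT 90: heading 270 -> 180
  -- iteration 2/4 --
  FD 9: (9,-3) -> (0,-3) [heading=180, draw]
  RT 90: heading 180 -> 90
  -- iteration 3/4 --
  FD 9: (0,-3) -> (0,6) [heading=90, draw]
  RT 90: heading 90 -> 0
  -- iteration 4/4 --
  FD 9: (0,6) -> (9,6) [heading=0, draw]
  RT 90: heading 0 -> 270
]
Final: pos=(9,6), heading=270, 4 segment(s) drawn

Start position: (9, 6)
Final position: (9, 6)
Distance = 0; < 1e-6 -> CLOSED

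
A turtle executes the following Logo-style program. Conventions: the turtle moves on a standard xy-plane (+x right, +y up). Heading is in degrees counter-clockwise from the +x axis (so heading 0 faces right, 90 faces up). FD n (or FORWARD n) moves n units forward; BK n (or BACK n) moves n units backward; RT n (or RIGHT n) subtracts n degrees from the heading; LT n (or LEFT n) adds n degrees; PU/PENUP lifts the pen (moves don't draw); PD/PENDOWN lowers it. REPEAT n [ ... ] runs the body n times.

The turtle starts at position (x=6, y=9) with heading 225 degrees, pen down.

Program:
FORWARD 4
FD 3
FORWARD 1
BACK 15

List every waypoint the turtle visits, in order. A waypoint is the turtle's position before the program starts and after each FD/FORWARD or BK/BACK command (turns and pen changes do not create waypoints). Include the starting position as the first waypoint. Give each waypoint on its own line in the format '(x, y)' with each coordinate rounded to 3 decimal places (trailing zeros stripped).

Executing turtle program step by step:
Start: pos=(6,9), heading=225, pen down
FD 4: (6,9) -> (3.172,6.172) [heading=225, draw]
FD 3: (3.172,6.172) -> (1.05,4.05) [heading=225, draw]
FD 1: (1.05,4.05) -> (0.343,3.343) [heading=225, draw]
BK 15: (0.343,3.343) -> (10.95,13.95) [heading=225, draw]
Final: pos=(10.95,13.95), heading=225, 4 segment(s) drawn
Waypoints (5 total):
(6, 9)
(3.172, 6.172)
(1.05, 4.05)
(0.343, 3.343)
(10.95, 13.95)

Answer: (6, 9)
(3.172, 6.172)
(1.05, 4.05)
(0.343, 3.343)
(10.95, 13.95)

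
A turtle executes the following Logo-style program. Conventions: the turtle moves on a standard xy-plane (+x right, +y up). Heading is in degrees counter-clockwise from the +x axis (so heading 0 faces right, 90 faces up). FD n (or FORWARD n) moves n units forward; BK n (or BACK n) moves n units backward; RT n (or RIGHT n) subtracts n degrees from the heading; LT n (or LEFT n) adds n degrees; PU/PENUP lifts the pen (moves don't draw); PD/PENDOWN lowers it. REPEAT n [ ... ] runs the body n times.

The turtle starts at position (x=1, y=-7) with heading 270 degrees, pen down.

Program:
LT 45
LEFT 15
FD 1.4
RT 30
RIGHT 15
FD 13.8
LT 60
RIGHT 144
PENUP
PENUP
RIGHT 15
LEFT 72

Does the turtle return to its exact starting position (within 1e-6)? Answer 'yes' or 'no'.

Answer: no

Derivation:
Executing turtle program step by step:
Start: pos=(1,-7), heading=270, pen down
LT 45: heading 270 -> 315
LT 15: heading 315 -> 330
FD 1.4: (1,-7) -> (2.212,-7.7) [heading=330, draw]
RT 30: heading 330 -> 300
RT 15: heading 300 -> 285
FD 13.8: (2.212,-7.7) -> (5.784,-21.03) [heading=285, draw]
LT 60: heading 285 -> 345
RT 144: heading 345 -> 201
PU: pen up
PU: pen up
RT 15: heading 201 -> 186
LT 72: heading 186 -> 258
Final: pos=(5.784,-21.03), heading=258, 2 segment(s) drawn

Start position: (1, -7)
Final position: (5.784, -21.03)
Distance = 14.823; >= 1e-6 -> NOT closed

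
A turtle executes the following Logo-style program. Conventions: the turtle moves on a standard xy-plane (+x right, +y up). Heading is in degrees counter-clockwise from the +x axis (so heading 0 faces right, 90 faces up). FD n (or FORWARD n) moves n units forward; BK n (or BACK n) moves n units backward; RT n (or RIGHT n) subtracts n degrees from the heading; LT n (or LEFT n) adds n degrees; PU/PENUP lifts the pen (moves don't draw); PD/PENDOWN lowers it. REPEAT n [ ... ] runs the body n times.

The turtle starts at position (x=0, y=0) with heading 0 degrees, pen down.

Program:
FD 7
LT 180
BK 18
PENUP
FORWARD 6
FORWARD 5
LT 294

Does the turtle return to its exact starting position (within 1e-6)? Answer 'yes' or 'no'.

Answer: no

Derivation:
Executing turtle program step by step:
Start: pos=(0,0), heading=0, pen down
FD 7: (0,0) -> (7,0) [heading=0, draw]
LT 180: heading 0 -> 180
BK 18: (7,0) -> (25,0) [heading=180, draw]
PU: pen up
FD 6: (25,0) -> (19,0) [heading=180, move]
FD 5: (19,0) -> (14,0) [heading=180, move]
LT 294: heading 180 -> 114
Final: pos=(14,0), heading=114, 2 segment(s) drawn

Start position: (0, 0)
Final position: (14, 0)
Distance = 14; >= 1e-6 -> NOT closed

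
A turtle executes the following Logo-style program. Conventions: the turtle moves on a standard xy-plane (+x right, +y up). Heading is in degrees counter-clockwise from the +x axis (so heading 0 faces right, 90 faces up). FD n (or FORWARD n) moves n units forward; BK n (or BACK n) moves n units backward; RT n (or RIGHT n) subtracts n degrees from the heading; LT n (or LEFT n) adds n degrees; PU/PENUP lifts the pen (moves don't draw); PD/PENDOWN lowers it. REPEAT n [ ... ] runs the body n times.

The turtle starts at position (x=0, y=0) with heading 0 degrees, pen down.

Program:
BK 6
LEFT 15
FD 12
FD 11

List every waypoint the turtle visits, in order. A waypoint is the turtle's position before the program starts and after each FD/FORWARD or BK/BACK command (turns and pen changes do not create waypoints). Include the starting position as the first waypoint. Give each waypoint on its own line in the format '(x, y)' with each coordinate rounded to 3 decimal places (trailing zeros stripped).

Executing turtle program step by step:
Start: pos=(0,0), heading=0, pen down
BK 6: (0,0) -> (-6,0) [heading=0, draw]
LT 15: heading 0 -> 15
FD 12: (-6,0) -> (5.591,3.106) [heading=15, draw]
FD 11: (5.591,3.106) -> (16.216,5.953) [heading=15, draw]
Final: pos=(16.216,5.953), heading=15, 3 segment(s) drawn
Waypoints (4 total):
(0, 0)
(-6, 0)
(5.591, 3.106)
(16.216, 5.953)

Answer: (0, 0)
(-6, 0)
(5.591, 3.106)
(16.216, 5.953)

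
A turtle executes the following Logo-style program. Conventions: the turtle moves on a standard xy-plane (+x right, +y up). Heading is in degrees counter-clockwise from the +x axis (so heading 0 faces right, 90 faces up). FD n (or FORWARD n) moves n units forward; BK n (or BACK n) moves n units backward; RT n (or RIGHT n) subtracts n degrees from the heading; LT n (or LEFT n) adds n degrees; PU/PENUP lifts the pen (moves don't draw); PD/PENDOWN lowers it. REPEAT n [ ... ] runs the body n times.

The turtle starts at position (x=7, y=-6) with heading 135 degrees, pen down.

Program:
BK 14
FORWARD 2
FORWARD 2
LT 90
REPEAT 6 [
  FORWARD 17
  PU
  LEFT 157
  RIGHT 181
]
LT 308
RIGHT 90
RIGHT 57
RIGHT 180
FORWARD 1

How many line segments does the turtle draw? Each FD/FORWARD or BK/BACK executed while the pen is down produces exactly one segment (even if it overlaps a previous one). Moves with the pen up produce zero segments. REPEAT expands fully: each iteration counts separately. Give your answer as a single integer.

Executing turtle program step by step:
Start: pos=(7,-6), heading=135, pen down
BK 14: (7,-6) -> (16.899,-15.899) [heading=135, draw]
FD 2: (16.899,-15.899) -> (15.485,-14.485) [heading=135, draw]
FD 2: (15.485,-14.485) -> (14.071,-13.071) [heading=135, draw]
LT 90: heading 135 -> 225
REPEAT 6 [
  -- iteration 1/6 --
  FD 17: (14.071,-13.071) -> (2.05,-25.092) [heading=225, draw]
  PU: pen up
  LT 157: heading 225 -> 22
  RT 181: heading 22 -> 201
  -- iteration 2/6 --
  FD 17: (2.05,-25.092) -> (-13.821,-31.184) [heading=201, move]
  PU: pen up
  LT 157: heading 201 -> 358
  RT 181: heading 358 -> 177
  -- iteration 3/6 --
  FD 17: (-13.821,-31.184) -> (-30.797,-30.294) [heading=177, move]
  PU: pen up
  LT 157: heading 177 -> 334
  RT 181: heading 334 -> 153
  -- iteration 4/6 --
  FD 17: (-30.797,-30.294) -> (-45.944,-22.577) [heading=153, move]
  PU: pen up
  LT 157: heading 153 -> 310
  RT 181: heading 310 -> 129
  -- iteration 5/6 --
  FD 17: (-45.944,-22.577) -> (-56.643,-9.365) [heading=129, move]
  PU: pen up
  LT 157: heading 129 -> 286
  RT 181: heading 286 -> 105
  -- iteration 6/6 --
  FD 17: (-56.643,-9.365) -> (-61.043,7.056) [heading=105, move]
  PU: pen up
  LT 157: heading 105 -> 262
  RT 181: heading 262 -> 81
]
LT 308: heading 81 -> 29
RT 90: heading 29 -> 299
RT 57: heading 299 -> 242
RT 180: heading 242 -> 62
FD 1: (-61.043,7.056) -> (-60.573,7.939) [heading=62, move]
Final: pos=(-60.573,7.939), heading=62, 4 segment(s) drawn
Segments drawn: 4

Answer: 4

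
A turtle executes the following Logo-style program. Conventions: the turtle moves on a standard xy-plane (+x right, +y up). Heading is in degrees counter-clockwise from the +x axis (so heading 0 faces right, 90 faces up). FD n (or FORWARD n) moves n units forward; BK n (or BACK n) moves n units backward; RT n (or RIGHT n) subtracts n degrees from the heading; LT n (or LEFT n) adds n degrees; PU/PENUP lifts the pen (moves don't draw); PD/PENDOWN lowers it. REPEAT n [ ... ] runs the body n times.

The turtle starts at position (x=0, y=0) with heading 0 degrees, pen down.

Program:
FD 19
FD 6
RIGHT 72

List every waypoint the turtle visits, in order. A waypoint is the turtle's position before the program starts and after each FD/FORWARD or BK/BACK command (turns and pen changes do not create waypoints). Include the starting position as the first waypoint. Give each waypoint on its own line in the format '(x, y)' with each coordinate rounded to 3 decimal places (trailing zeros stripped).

Executing turtle program step by step:
Start: pos=(0,0), heading=0, pen down
FD 19: (0,0) -> (19,0) [heading=0, draw]
FD 6: (19,0) -> (25,0) [heading=0, draw]
RT 72: heading 0 -> 288
Final: pos=(25,0), heading=288, 2 segment(s) drawn
Waypoints (3 total):
(0, 0)
(19, 0)
(25, 0)

Answer: (0, 0)
(19, 0)
(25, 0)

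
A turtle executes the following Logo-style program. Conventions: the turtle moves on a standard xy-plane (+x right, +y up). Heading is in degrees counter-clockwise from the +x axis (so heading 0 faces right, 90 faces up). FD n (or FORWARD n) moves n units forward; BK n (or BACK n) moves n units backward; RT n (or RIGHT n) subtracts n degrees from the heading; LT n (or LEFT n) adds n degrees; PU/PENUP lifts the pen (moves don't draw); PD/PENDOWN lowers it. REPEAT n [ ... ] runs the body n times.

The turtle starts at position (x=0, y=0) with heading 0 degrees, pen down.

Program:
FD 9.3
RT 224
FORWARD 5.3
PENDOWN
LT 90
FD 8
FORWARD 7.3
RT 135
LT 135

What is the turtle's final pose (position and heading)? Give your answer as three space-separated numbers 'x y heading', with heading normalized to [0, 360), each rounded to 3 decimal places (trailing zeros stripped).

Executing turtle program step by step:
Start: pos=(0,0), heading=0, pen down
FD 9.3: (0,0) -> (9.3,0) [heading=0, draw]
RT 224: heading 0 -> 136
FD 5.3: (9.3,0) -> (5.487,3.682) [heading=136, draw]
PD: pen down
LT 90: heading 136 -> 226
FD 8: (5.487,3.682) -> (-0.07,-2.073) [heading=226, draw]
FD 7.3: (-0.07,-2.073) -> (-5.141,-7.324) [heading=226, draw]
RT 135: heading 226 -> 91
LT 135: heading 91 -> 226
Final: pos=(-5.141,-7.324), heading=226, 4 segment(s) drawn

Answer: -5.141 -7.324 226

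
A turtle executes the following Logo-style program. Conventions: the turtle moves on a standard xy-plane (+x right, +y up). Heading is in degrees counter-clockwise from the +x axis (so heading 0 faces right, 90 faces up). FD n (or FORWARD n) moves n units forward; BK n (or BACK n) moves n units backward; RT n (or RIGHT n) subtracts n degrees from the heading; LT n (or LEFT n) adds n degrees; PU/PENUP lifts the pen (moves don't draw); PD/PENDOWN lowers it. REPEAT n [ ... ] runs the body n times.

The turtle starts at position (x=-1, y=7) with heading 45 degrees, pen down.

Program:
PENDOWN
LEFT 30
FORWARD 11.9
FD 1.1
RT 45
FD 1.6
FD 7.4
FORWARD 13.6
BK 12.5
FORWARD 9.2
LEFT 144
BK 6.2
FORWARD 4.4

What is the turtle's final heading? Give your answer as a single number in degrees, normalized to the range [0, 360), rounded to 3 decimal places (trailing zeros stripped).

Executing turtle program step by step:
Start: pos=(-1,7), heading=45, pen down
PD: pen down
LT 30: heading 45 -> 75
FD 11.9: (-1,7) -> (2.08,18.495) [heading=75, draw]
FD 1.1: (2.08,18.495) -> (2.365,19.557) [heading=75, draw]
RT 45: heading 75 -> 30
FD 1.6: (2.365,19.557) -> (3.75,20.357) [heading=30, draw]
FD 7.4: (3.75,20.357) -> (10.159,24.057) [heading=30, draw]
FD 13.6: (10.159,24.057) -> (21.937,30.857) [heading=30, draw]
BK 12.5: (21.937,30.857) -> (11.112,24.607) [heading=30, draw]
FD 9.2: (11.112,24.607) -> (19.079,29.207) [heading=30, draw]
LT 144: heading 30 -> 174
BK 6.2: (19.079,29.207) -> (25.245,28.559) [heading=174, draw]
FD 4.4: (25.245,28.559) -> (20.869,29.019) [heading=174, draw]
Final: pos=(20.869,29.019), heading=174, 9 segment(s) drawn

Answer: 174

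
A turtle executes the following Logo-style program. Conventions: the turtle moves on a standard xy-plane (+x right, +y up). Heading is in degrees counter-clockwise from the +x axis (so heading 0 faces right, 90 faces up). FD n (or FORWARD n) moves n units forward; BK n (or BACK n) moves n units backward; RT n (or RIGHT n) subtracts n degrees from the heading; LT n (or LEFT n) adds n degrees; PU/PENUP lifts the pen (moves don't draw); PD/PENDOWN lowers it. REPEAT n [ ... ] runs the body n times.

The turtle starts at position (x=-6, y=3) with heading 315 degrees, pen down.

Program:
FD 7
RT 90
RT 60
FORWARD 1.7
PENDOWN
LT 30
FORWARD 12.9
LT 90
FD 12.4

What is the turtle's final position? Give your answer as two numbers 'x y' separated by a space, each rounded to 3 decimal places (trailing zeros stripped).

Executing turtle program step by step:
Start: pos=(-6,3), heading=315, pen down
FD 7: (-6,3) -> (-1.05,-1.95) [heading=315, draw]
RT 90: heading 315 -> 225
RT 60: heading 225 -> 165
FD 1.7: (-1.05,-1.95) -> (-2.692,-1.51) [heading=165, draw]
PD: pen down
LT 30: heading 165 -> 195
FD 12.9: (-2.692,-1.51) -> (-15.153,-4.849) [heading=195, draw]
LT 90: heading 195 -> 285
FD 12.4: (-15.153,-4.849) -> (-11.943,-16.826) [heading=285, draw]
Final: pos=(-11.943,-16.826), heading=285, 4 segment(s) drawn

Answer: -11.943 -16.826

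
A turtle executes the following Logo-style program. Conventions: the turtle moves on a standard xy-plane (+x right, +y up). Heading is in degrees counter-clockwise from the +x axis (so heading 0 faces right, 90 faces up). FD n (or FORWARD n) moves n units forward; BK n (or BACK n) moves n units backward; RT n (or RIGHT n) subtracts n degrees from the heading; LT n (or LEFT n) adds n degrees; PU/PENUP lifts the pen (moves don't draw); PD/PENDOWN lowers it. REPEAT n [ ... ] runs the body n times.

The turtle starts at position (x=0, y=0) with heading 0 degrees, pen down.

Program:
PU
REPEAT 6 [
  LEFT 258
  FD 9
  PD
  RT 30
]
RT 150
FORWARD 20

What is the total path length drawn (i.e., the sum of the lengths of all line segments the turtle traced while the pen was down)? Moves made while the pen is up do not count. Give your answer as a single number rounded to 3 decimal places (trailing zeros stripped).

Answer: 65

Derivation:
Executing turtle program step by step:
Start: pos=(0,0), heading=0, pen down
PU: pen up
REPEAT 6 [
  -- iteration 1/6 --
  LT 258: heading 0 -> 258
  FD 9: (0,0) -> (-1.871,-8.803) [heading=258, move]
  PD: pen down
  RT 30: heading 258 -> 228
  -- iteration 2/6 --
  LT 258: heading 228 -> 126
  FD 9: (-1.871,-8.803) -> (-7.161,-1.522) [heading=126, draw]
  PD: pen down
  RT 30: heading 126 -> 96
  -- iteration 3/6 --
  LT 258: heading 96 -> 354
  FD 9: (-7.161,-1.522) -> (1.789,-2.463) [heading=354, draw]
  PD: pen down
  RT 30: heading 354 -> 324
  -- iteration 4/6 --
  LT 258: heading 324 -> 222
  FD 9: (1.789,-2.463) -> (-4.899,-8.485) [heading=222, draw]
  PD: pen down
  RT 30: heading 222 -> 192
  -- iteration 5/6 --
  LT 258: heading 192 -> 90
  FD 9: (-4.899,-8.485) -> (-4.899,0.515) [heading=90, draw]
  PD: pen down
  RT 30: heading 90 -> 60
  -- iteration 6/6 --
  LT 258: heading 60 -> 318
  FD 9: (-4.899,0.515) -> (1.789,-5.507) [heading=318, draw]
  PD: pen down
  RT 30: heading 318 -> 288
]
RT 150: heading 288 -> 138
FD 20: (1.789,-5.507) -> (-13.073,7.875) [heading=138, draw]
Final: pos=(-13.073,7.875), heading=138, 6 segment(s) drawn

Segment lengths:
  seg 1: (-1.871,-8.803) -> (-7.161,-1.522), length = 9
  seg 2: (-7.161,-1.522) -> (1.789,-2.463), length = 9
  seg 3: (1.789,-2.463) -> (-4.899,-8.485), length = 9
  seg 4: (-4.899,-8.485) -> (-4.899,0.515), length = 9
  seg 5: (-4.899,0.515) -> (1.789,-5.507), length = 9
  seg 6: (1.789,-5.507) -> (-13.073,7.875), length = 20
Total = 65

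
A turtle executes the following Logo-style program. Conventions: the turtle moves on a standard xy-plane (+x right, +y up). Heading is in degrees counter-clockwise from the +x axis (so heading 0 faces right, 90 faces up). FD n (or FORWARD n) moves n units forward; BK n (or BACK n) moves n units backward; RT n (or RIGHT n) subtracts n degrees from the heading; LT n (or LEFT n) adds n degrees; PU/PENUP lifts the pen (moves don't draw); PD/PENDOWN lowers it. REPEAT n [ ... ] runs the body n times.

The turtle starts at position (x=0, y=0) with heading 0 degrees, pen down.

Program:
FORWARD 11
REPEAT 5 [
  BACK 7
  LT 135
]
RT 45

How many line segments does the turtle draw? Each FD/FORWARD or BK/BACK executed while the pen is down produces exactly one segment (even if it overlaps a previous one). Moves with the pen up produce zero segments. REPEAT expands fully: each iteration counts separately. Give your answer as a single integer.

Executing turtle program step by step:
Start: pos=(0,0), heading=0, pen down
FD 11: (0,0) -> (11,0) [heading=0, draw]
REPEAT 5 [
  -- iteration 1/5 --
  BK 7: (11,0) -> (4,0) [heading=0, draw]
  LT 135: heading 0 -> 135
  -- iteration 2/5 --
  BK 7: (4,0) -> (8.95,-4.95) [heading=135, draw]
  LT 135: heading 135 -> 270
  -- iteration 3/5 --
  BK 7: (8.95,-4.95) -> (8.95,2.05) [heading=270, draw]
  LT 135: heading 270 -> 45
  -- iteration 4/5 --
  BK 7: (8.95,2.05) -> (4,-2.899) [heading=45, draw]
  LT 135: heading 45 -> 180
  -- iteration 5/5 --
  BK 7: (4,-2.899) -> (11,-2.899) [heading=180, draw]
  LT 135: heading 180 -> 315
]
RT 45: heading 315 -> 270
Final: pos=(11,-2.899), heading=270, 6 segment(s) drawn
Segments drawn: 6

Answer: 6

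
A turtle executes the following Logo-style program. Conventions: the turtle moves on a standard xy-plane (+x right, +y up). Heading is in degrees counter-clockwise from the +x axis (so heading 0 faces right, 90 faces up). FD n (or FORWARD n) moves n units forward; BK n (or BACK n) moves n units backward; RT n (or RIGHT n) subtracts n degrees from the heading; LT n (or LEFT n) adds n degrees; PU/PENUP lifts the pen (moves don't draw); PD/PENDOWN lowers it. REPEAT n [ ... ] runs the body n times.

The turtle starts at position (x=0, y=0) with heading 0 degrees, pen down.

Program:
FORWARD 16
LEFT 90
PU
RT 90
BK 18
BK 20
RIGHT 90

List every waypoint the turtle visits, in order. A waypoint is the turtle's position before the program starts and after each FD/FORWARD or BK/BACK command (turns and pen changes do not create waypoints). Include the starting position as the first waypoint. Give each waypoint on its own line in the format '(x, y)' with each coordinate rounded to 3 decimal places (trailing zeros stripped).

Answer: (0, 0)
(16, 0)
(-2, 0)
(-22, 0)

Derivation:
Executing turtle program step by step:
Start: pos=(0,0), heading=0, pen down
FD 16: (0,0) -> (16,0) [heading=0, draw]
LT 90: heading 0 -> 90
PU: pen up
RT 90: heading 90 -> 0
BK 18: (16,0) -> (-2,0) [heading=0, move]
BK 20: (-2,0) -> (-22,0) [heading=0, move]
RT 90: heading 0 -> 270
Final: pos=(-22,0), heading=270, 1 segment(s) drawn
Waypoints (4 total):
(0, 0)
(16, 0)
(-2, 0)
(-22, 0)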